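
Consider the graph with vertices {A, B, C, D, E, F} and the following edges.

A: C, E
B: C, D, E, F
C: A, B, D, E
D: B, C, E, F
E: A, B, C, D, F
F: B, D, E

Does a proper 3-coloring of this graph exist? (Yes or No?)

B, C, D, E are pairwise adjacent (a clique of size 4), so at least 4 colors are needed.
So 3 colors are not enough.

No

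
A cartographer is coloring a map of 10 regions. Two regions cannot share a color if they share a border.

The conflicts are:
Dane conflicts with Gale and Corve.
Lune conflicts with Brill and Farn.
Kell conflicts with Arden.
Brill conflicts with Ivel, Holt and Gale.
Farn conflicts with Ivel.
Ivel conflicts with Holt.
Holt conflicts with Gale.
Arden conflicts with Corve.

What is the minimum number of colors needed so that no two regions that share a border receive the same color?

Brill, Holt, Gale are mutually in conflict, so at least 3 colors are needed.
3 colors suffice: color 1 → {Kell, Brill, Farn, Corve}; color 2 → {Lune, Ivel, Gale, Arden}; color 3 → {Dane, Holt}. Every pair that conflicts lands in different colors.

3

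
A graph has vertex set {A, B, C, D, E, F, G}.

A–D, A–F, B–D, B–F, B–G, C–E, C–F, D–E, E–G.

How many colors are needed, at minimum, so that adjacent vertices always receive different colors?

3

The cycle C-E-D-A-F-C has odd length 5, so it cannot be 2-colored; at least 3 colors are needed.
3 colors suffice: color 1 → {D, F, G}; color 2 → {A, B, E}; color 3 → {C}. No two adjacent vertices share a color.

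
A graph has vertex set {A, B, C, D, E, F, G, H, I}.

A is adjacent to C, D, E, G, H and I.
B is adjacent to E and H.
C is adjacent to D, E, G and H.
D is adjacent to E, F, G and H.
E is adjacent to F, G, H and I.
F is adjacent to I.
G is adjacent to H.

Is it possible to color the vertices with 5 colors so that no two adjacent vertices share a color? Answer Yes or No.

A, C, D, E, G, H are pairwise adjacent (a clique of size 6), so at least 6 colors are needed.
So 5 colors are not enough.

No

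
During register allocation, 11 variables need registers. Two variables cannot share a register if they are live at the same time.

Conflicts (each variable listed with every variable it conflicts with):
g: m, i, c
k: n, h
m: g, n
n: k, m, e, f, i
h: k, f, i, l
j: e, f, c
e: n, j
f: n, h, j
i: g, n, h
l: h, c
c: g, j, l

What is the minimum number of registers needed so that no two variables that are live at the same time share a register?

The cycle h-l-c-g-i-h has odd length 5, so it cannot be 2-colored; at least 3 registers are needed.
3 registers suffice: register 1 → {n, h, c}; register 2 → {g, k, e, f, l}; register 3 → {m, j, i}. Each listed conflict is separated.

3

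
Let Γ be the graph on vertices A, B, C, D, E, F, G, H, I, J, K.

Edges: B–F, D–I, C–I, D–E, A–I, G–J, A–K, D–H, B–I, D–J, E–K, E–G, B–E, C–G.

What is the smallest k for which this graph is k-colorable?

The cycle E-B-I-C-G-E has odd length 5, so it cannot be 2-colored; at least 3 colors are needed.
3 colors suffice: color red → {E, F, H, I, J}; color blue → {A, B, D, G}; color green → {C, K}. Every edge joins two different colors.

3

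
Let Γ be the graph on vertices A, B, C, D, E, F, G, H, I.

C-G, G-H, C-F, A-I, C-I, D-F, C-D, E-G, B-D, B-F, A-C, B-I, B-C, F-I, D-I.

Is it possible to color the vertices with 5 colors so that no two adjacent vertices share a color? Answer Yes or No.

The chromatic number is 5. B, C, D, F, I are mutually adjacent (a clique of size 5), so at least 5 colors are needed.
5 colors suffice: color red → {C, E, H}; color blue → {G, I}; color green → {A, B}; color yellow → {F}; color purple → {D}.
That is already a proper 5-coloring.

Yes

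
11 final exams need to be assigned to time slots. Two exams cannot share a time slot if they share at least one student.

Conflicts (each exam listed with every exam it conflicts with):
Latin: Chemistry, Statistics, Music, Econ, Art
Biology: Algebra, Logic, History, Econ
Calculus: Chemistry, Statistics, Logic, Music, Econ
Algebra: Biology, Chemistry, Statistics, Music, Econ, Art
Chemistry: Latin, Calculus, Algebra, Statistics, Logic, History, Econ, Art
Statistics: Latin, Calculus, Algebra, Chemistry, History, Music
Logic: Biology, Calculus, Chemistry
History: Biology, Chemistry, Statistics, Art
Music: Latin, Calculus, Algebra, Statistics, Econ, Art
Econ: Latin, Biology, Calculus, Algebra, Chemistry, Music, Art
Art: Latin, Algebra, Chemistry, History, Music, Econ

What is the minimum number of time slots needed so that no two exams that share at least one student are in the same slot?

Algebra, Chemistry, Econ, Art pairwise conflict, so at least 4 time slots are needed.
4 time slots suffice: time slot 1 → {Biology, Chemistry, Music}; time slot 2 → {Statistics, Logic, Econ}; time slot 3 → {Latin, Calculus, Algebra, History}; time slot 4 → {Art}. Every pair that conflicts lands in different time slots.

4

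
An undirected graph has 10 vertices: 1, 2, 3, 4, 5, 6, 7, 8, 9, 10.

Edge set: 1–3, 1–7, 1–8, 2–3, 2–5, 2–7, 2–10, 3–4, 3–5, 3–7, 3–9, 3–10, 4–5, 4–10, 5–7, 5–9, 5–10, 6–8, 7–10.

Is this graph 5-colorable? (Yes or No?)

Yes

The chromatic number is 5. 2, 3, 5, 7, 10 form a clique, so at least 5 colors are needed.
5 colors suffice: 1=b, 2=e, 3=a, 4=c, 5=b, 6=b, 7=c, 8=a, 9=c, 10=d.
That is already a proper 5-coloring.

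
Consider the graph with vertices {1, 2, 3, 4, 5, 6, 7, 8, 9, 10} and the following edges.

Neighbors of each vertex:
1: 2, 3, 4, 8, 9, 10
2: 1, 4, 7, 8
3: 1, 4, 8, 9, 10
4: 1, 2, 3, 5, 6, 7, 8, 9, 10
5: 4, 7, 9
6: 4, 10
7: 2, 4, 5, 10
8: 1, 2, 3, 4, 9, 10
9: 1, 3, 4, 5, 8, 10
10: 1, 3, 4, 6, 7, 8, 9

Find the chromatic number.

6

1, 3, 4, 8, 9, 10 are mutually adjacent (a clique of size 6), so at least 6 colors are needed.
6 colors suffice: color a → {4}; color b → {2, 5, 10}; color c → {6, 7, 8}; color d → {9}; color e → {1}; color f → {3}. No two adjacent vertices share a color.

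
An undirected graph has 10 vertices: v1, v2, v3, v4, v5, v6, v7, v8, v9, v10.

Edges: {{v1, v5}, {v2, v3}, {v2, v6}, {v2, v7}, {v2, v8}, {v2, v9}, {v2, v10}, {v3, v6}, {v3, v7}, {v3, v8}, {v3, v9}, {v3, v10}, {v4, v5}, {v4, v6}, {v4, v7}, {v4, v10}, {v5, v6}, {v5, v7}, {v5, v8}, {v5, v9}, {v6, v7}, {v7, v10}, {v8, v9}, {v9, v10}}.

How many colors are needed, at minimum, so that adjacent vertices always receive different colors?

v2, v3, v9, v10 are mutually adjacent (a clique of size 4), so at least 4 colors are needed.
4 colors suffice: color 1 → {v1, v7, v9}; color 2 → {v2, v5}; color 3 → {v3, v4}; color 4 → {v6, v8, v10}. Each edge has distinct colors on its endpoints.

4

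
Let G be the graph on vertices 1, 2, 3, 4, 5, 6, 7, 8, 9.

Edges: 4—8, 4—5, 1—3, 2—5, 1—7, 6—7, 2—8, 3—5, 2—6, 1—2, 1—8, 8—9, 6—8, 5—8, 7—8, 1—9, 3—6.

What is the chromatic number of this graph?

3

2, 5, 8 are mutually adjacent, so at least 3 colors are needed.
A valid assignment using 3 colors: 1=blue, 2=green, 3=red, 4=green, 5=blue, 6=blue, 7=green, 8=red, 9=green. Each edge has distinct colors on its endpoints.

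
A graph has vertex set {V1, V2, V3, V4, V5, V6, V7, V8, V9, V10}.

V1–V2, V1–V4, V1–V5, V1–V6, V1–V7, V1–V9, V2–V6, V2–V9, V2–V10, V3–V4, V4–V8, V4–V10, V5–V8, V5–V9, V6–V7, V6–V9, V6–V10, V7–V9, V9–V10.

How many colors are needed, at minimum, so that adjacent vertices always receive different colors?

4

V1, V6, V7, V9 are pairwise adjacent (a clique of size 4), so at least 4 colors are needed.
4 colors suffice: color 1 → {V4, V9}; color 2 → {V1, V3, V8, V10}; color 3 → {V5, V6}; color 4 → {V2, V7}. No two adjacent vertices share a color.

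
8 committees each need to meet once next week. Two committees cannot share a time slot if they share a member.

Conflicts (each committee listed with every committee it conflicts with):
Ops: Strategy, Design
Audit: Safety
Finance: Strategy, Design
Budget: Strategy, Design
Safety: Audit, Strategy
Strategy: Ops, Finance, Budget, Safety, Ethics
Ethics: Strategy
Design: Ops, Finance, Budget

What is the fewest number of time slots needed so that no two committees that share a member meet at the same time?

2

Ops and Strategy conflict, so at least 2 time slots are needed.
2 time slots suffice: time slot 1 → {Audit, Strategy, Design}; time slot 2 → {Ops, Finance, Budget, Safety, Ethics}. No two conflicting committees share a time slot.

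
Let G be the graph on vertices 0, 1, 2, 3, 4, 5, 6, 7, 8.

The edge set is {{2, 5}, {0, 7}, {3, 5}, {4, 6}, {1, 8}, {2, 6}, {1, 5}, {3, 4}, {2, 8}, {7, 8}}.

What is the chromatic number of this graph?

The cycle 3-4-6-2-5-3 has odd length 5, so it cannot be 2-colored; at least 3 colors are needed.
3 colors suffice: 0=red, 1=blue, 2=blue, 3=green, 4=blue, 5=red, 6=red, 7=blue, 8=red. Every edge joins two different colors.

3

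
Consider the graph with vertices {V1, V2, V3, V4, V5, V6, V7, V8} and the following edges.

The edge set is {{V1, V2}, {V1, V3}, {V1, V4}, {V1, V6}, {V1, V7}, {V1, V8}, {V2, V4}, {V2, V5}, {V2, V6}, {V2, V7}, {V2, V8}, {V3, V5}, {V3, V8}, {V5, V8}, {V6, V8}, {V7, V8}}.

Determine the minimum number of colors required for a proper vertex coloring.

4

V1, V2, V6, V8 are pairwise adjacent (a clique of size 4), so at least 4 colors are needed.
4 colors suffice: color 1 → {V2, V3}; color 2 → {V4, V8}; color 3 → {V1, V5}; color 4 → {V6, V7}. Each edge has distinct colors on its endpoints.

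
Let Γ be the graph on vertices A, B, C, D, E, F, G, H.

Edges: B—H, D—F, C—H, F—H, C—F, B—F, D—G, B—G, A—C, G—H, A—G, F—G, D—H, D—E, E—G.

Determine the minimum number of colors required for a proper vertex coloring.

D, F, G, H form a clique, so at least 4 colors are needed.
4 colors suffice: color 1 → {C, G}; color 2 → {A, E, F}; color 3 → {H}; color 4 → {B, D}. No two adjacent vertices share a color.

4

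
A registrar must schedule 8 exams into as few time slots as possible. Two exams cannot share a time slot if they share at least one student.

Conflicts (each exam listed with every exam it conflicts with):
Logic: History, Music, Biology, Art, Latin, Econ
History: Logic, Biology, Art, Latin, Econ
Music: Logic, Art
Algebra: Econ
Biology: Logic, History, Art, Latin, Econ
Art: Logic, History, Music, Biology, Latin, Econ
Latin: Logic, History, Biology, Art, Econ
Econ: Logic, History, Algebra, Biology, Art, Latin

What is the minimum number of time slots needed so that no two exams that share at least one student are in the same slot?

Logic, History, Biology, Art, Latin, Econ are mutually in conflict, so at least 6 time slots are needed.
6 time slots suffice: time slot 1 → {Algebra, Art}; time slot 2 → {Music, Econ}; time slot 3 → {Logic}; time slot 4 → {History}; time slot 5 → {Biology}; time slot 6 → {Latin}. Every pair that conflicts lands in different time slots.

6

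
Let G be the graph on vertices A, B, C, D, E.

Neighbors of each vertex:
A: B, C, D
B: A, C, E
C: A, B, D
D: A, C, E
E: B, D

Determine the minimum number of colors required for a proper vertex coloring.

A, C, D form a triangle, so at least 3 colors are needed.
One proper 3-coloring: A=1, B=3, C=2, D=3, E=1. Each edge has distinct colors on its endpoints.

3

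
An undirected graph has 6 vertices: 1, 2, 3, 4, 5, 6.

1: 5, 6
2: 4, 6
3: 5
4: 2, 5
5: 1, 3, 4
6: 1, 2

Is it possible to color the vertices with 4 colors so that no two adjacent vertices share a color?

The chromatic number is 3. The cycle 2-4-5-1-6-2 has odd length 5, so it cannot be 2-colored; at least 3 colors are needed.
3 colors suffice: color red → {5, 6}; color blue → {1, 3, 4}; color green → {2}.
Since 4 ≥ 3, a proper 4-coloring certainly exists.

Yes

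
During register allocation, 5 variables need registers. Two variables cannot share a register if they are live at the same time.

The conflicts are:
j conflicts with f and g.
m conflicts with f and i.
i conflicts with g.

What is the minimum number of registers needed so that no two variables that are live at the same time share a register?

The cycle f-j-g-i-m-f has odd length 5, so it cannot be 2-colored; at least 3 registers are needed.
3 registers suffice: register 1 → {f, g}; register 2 → {j, i}; register 3 → {m}. Each listed conflict is separated.

3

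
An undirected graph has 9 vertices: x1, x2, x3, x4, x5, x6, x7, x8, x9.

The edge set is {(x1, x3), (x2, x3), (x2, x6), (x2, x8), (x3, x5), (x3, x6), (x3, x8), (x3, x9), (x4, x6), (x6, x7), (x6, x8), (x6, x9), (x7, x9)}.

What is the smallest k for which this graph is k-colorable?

4

x2, x3, x6, x8 form a clique, so at least 4 colors are needed.
4 colors suffice: color 1 → {x3, x4, x7}; color 2 → {x1, x5, x6}; color 3 → {x8, x9}; color 4 → {x2}. No two adjacent vertices share a color.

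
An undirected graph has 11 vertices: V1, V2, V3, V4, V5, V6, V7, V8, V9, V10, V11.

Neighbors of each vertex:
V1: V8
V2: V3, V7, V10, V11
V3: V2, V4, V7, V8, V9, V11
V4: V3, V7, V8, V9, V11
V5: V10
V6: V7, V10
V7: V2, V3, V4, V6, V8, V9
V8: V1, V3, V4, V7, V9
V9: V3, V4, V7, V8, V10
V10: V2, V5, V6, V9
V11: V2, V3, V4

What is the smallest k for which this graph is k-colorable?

V3, V4, V7, V8, V9 are pairwise adjacent (a clique of size 5), so at least 5 colors are needed.
5 colors suffice: color 1 → {V1, V7, V10, V11}; color 2 → {V3, V5, V6}; color 3 → {V2, V9}; color 4 → {V8}; color 5 → {V4}. No two adjacent vertices share a color.

5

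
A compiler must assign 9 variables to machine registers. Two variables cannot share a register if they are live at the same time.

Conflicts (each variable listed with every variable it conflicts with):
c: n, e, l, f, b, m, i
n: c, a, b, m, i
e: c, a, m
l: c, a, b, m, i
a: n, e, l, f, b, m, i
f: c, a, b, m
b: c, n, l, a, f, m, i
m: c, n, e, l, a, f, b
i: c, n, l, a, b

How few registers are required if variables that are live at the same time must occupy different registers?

4

n, a, b, m are mutually in conflict, so at least 4 registers are needed.
4 registers suffice: register 1 → {c, a}; register 2 → {m, i}; register 3 → {e, b}; register 4 → {n, l, f}. Each listed conflict is separated.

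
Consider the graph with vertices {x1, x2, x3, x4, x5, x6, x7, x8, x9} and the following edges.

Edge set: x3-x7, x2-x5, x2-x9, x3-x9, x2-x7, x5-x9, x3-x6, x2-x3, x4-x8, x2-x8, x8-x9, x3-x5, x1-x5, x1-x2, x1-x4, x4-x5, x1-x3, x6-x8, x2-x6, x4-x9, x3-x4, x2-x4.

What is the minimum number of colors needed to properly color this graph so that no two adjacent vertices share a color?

x2, x3, x4, x5, x9 are mutually adjacent (a clique of size 5), so at least 5 colors are needed.
One proper 5-coloring: x1=4, x2=1, x3=2, x4=3, x5=5, x6=3, x7=3, x8=2, x9=4. Each edge has distinct colors on its endpoints.

5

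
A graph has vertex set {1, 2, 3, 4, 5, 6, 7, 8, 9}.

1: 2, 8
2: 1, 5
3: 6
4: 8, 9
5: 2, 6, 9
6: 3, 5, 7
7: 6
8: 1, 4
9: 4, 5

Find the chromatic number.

6 and 7 are adjacent, so at least 2 colors are needed.
One proper 2-coloring: 1=b, 2=a, 3=b, 4=b, 5=b, 6=a, 7=b, 8=a, 9=a. Every edge joins two different colors.

2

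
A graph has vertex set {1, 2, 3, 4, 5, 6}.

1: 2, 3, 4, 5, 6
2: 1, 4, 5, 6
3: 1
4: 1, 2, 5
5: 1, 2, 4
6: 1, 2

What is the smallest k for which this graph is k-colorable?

1, 2, 4, 5 are pairwise adjacent (a clique of size 4), so at least 4 colors are needed.
One proper 4-coloring: 1=a, 2=b, 3=b, 4=c, 5=d, 6=c. No two adjacent vertices share a color.

4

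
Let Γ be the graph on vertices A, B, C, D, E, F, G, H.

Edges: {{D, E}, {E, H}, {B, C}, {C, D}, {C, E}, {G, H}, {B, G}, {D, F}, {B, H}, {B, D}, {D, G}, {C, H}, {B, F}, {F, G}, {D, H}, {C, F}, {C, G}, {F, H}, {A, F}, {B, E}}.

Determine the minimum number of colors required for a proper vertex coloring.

6

B, C, D, F, G, H are pairwise adjacent (a clique of size 6), so at least 6 colors are needed.
6 colors suffice: A=1, B=5, C=1, D=2, E=4, F=4, G=6, H=3. Every edge joins two different colors.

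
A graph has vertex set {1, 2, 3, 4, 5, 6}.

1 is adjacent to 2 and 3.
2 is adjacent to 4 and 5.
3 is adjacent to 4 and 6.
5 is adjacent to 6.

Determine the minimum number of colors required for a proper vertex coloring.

3

The cycle 6-3-1-2-5-6 has odd length 5, so it cannot be 2-colored; at least 3 colors are needed.
One proper 3-coloring: 1=b, 2=a, 3=a, 4=b, 5=c, 6=b. Every edge joins two different colors.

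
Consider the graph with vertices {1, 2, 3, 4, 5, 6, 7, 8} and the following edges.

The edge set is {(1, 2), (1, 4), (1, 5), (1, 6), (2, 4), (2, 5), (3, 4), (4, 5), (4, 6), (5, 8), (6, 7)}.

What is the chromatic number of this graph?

1, 2, 4, 5 are mutually adjacent (a clique of size 4), so at least 4 colors are needed.
4 colors suffice: color a → {4, 7, 8}; color b → {1, 3}; color c → {5, 6}; color d → {2}. No two adjacent vertices share a color.

4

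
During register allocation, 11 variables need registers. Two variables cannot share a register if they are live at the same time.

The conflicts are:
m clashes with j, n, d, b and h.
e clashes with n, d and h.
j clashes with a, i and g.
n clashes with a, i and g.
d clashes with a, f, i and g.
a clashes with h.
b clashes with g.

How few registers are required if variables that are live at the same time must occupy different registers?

2

d and f conflict, so at least 2 registers are needed.
2 registers suffice: register 1 → {j, n, d, b, h}; register 2 → {m, e, a, f, i, g}. Every pair that conflicts lands in different registers.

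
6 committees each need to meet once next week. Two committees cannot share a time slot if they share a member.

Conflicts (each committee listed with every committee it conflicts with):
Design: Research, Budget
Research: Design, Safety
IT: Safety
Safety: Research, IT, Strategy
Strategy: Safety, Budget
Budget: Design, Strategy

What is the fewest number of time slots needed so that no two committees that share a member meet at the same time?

3

The cycle Design-Research-Safety-Strategy-Budget-Design has odd length 5, so it cannot be 2-colored; at least 3 time slots are needed.
3 time slots suffice: time slot 1 → {Design, Safety}; time slot 2 → {Research, IT, Budget}; time slot 3 → {Strategy}. Each listed conflict is separated.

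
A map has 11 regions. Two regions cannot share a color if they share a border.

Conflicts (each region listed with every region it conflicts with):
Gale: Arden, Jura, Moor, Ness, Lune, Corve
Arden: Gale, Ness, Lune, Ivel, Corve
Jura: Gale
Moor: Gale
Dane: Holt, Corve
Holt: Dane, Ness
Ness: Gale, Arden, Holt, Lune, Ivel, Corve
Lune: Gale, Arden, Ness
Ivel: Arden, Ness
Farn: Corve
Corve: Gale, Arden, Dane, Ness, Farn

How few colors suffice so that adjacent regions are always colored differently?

4

Gale, Arden, Ness, Lune pairwise conflict, so at least 4 colors are needed.
One proper 4-coloring: Gale=2, Arden=3, Jura=1, Moor=1, Dane=1, Holt=2, Ness=1, Lune=4, Ivel=2, Farn=1, Corve=4. Each listed conflict is separated.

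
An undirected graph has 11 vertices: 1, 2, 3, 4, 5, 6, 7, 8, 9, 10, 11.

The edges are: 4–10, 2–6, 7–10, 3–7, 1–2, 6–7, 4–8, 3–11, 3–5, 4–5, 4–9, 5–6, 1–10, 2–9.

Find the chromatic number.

The cycle 10-7-6-5-4-10 has odd length 5, so it cannot be 2-colored; at least 3 colors are needed.
3 colors suffice: 1=a, 2=b, 3=a, 4=a, 5=b, 6=a, 7=c, 8=b, 9=c, 10=b, 11=b. Every edge joins two different colors.

3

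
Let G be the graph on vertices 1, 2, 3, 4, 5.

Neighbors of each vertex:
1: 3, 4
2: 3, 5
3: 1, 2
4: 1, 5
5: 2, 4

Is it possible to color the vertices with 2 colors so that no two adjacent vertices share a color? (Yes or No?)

No

The cycle 2-3-1-4-5-2 has odd length 5, so it cannot be 2-colored; at least 3 colors are needed.
So 2 colors are not enough.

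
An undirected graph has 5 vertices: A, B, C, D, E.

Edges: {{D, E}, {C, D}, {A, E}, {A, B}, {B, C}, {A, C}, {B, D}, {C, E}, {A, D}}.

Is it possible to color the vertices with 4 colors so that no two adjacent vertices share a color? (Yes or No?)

Yes

The chromatic number is 4. A, C, D, E are pairwise adjacent (a clique of size 4), so at least 4 colors are needed.
4 colors suffice: color 1 → {C}; color 2 → {D}; color 3 → {A}; color 4 → {B, E}.
That is already a proper 4-coloring.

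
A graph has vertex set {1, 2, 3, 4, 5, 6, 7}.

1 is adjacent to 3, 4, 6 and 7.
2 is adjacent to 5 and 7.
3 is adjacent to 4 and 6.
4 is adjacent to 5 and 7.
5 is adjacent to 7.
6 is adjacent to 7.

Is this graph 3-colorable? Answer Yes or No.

The chromatic number is 3. 4, 5, 7 form a triangle, so at least 3 colors are needed.
A valid assignment using 3 colors: 1=green, 2=blue, 3=red, 4=blue, 5=green, 6=blue, 7=red.
That is already a proper 3-coloring.

Yes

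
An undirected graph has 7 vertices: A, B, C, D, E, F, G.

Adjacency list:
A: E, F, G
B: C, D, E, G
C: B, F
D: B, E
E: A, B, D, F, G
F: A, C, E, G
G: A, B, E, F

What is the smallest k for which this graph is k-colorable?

A, E, F, G are pairwise adjacent (a clique of size 4), so at least 4 colors are needed.
One proper 4-coloring: A=4, B=2, C=1, D=3, E=1, F=2, G=3. Each edge has distinct colors on its endpoints.

4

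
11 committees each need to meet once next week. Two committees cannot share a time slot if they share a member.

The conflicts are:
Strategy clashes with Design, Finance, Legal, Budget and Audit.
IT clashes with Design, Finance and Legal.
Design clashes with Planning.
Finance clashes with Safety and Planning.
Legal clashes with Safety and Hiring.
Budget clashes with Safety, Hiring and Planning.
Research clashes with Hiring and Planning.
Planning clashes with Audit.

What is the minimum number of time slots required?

2

Research and Hiring conflict, so at least 2 time slots are needed.
2 time slots suffice: Strategy=1, IT=1, Design=2, Finance=2, Legal=2, Budget=2, Research=2, Safety=1, Hiring=1, Planning=1, Audit=2. No two conflicting committees share a time slot.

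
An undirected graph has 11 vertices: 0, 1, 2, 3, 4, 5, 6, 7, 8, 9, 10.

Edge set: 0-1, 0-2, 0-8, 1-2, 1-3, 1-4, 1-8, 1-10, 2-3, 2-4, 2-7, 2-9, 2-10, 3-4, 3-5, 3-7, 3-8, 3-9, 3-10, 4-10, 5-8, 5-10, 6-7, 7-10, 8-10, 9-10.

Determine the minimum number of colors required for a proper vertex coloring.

1, 2, 3, 4, 10 form a clique, so at least 5 colors are needed.
5 colors suffice: color a → {0, 3, 6}; color b → {10}; color c → {2, 8}; color d → {1, 5, 7, 9}; color e → {4}. No two adjacent vertices share a color.

5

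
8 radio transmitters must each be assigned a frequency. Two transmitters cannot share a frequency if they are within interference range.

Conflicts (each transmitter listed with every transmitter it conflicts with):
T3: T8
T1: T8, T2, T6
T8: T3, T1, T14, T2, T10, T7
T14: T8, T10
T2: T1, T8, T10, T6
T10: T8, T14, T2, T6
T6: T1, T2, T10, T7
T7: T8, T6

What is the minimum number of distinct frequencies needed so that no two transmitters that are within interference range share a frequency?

3

T8, T2, T10 are mutually in conflict, so at least 3 frequencies are needed.
3 frequencies suffice: frequency 1 → {T8, T6}; frequency 2 → {T3, T14, T2, T7}; frequency 3 → {T1, T10}. No two conflicting transmitters share a frequency.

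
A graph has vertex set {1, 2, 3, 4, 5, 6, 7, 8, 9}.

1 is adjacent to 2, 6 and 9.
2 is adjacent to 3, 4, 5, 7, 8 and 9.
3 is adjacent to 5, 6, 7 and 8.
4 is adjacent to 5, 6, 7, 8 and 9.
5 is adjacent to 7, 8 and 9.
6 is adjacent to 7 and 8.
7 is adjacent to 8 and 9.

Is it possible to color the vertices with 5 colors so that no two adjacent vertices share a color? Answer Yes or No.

The chromatic number is 5. 2, 4, 5, 7, 9 are pairwise adjacent (a clique of size 5), so at least 5 colors are needed.
A valid assignment using 5 colors: 1=a, 2=b, 3=d, 4=d, 5=c, 6=b, 7=a, 8=e, 9=e.
That is already a proper 5-coloring.

Yes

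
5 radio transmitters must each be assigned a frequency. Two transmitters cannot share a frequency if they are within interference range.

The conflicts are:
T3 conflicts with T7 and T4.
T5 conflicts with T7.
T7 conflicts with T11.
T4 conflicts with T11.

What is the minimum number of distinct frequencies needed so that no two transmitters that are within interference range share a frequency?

T4 and T11 conflict, so at least 2 frequencies are needed.
A valid assignment using 2 frequencies: T3=2, T5=2, T7=1, T4=1, T11=2. Each listed conflict is separated.

2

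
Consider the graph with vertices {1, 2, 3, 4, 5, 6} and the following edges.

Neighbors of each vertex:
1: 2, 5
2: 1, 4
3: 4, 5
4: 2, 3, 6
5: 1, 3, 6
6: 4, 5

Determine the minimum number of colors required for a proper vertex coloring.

The cycle 5-1-2-4-6-5 has odd length 5, so it cannot be 2-colored; at least 3 colors are needed.
A valid assignment using 3 colors: 1=c, 2=b, 3=b, 4=a, 5=a, 6=b. No two adjacent vertices share a color.

3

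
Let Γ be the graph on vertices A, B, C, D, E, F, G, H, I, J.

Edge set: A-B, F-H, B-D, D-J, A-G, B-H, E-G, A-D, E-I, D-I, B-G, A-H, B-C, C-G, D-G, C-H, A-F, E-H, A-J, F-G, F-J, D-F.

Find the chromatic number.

A, D, F, J are pairwise adjacent (a clique of size 4), so at least 4 colors are needed.
4 colors suffice: A=blue, B=yellow, C=blue, D=green, E=blue, F=yellow, G=red, H=red, I=red, J=red. No two adjacent vertices share a color.

4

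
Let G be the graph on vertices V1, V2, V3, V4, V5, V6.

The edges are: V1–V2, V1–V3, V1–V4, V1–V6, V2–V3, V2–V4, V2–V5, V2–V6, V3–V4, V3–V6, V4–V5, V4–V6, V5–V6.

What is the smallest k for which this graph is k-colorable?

V1, V2, V3, V4, V6 form a clique, so at least 5 colors are needed.
5 colors suffice: color 1 → {V2}; color 2 → {V4}; color 3 → {V6}; color 4 → {V1, V5}; color 5 → {V3}. Every edge joins two different colors.

5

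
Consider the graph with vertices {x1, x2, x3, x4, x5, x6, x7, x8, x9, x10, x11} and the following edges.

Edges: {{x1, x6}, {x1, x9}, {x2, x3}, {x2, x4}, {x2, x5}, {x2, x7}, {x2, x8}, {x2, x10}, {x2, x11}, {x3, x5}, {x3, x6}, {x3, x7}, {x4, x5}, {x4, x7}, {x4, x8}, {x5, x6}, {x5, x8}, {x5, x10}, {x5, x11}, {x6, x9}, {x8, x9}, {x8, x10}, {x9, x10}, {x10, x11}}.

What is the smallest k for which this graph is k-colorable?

4

x2, x5, x10, x11 are mutually adjacent (a clique of size 4), so at least 4 colors are needed.
A valid assignment using 4 colors: x1=3, x2=2, x3=3, x4=3, x5=1, x6=2, x7=1, x8=4, x9=1, x10=3, x11=4. Each edge has distinct colors on its endpoints.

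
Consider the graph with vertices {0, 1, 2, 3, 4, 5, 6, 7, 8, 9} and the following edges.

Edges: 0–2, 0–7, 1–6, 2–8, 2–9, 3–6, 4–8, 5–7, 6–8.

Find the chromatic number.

3 and 6 are adjacent, so at least 2 colors are needed.
One proper 2-coloring: 0=blue, 1=blue, 2=red, 3=blue, 4=red, 5=blue, 6=red, 7=red, 8=blue, 9=blue. Every edge joins two different colors.

2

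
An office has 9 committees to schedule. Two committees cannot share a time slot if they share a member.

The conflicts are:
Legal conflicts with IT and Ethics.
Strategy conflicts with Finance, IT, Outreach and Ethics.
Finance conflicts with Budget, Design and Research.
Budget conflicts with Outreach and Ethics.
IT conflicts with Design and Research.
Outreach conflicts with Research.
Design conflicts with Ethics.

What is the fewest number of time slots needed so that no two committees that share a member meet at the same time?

IT and Research conflict, so at least 2 time slots are needed.
2 time slots suffice: time slot 1 → {Finance, IT, Outreach, Ethics}; time slot 2 → {Legal, Strategy, Budget, Design, Research}. Each listed conflict is separated.

2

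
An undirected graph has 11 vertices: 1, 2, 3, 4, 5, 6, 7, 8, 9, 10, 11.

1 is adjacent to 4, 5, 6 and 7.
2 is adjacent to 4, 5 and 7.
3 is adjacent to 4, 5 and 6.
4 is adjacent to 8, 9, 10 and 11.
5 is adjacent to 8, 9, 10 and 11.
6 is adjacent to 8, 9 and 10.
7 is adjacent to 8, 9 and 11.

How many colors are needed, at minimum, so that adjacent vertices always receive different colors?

3 and 6 are adjacent, so at least 2 colors are needed.
2 colors suffice: color a → {4, 5, 6, 7}; color b → {1, 2, 3, 8, 9, 10, 11}. No two adjacent vertices share a color.

2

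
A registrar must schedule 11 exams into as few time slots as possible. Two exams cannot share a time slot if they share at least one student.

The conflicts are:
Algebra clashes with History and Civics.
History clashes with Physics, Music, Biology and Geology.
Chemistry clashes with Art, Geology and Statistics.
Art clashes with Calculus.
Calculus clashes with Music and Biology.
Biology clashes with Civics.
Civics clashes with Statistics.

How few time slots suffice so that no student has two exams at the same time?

Algebra and History conflict, so at least 2 time slots are needed.
2 time slots suffice: Algebra=2, History=1, Chemistry=1, Art=2, Calculus=1, Physics=2, Music=2, Biology=2, Civics=1, Geology=2, Statistics=2. Each listed conflict is separated.

2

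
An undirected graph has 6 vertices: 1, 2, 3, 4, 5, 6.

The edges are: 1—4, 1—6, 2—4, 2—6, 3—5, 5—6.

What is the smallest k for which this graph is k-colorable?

2 and 6 are adjacent, so at least 2 colors are needed.
2 colors suffice: 1=blue, 2=blue, 3=red, 4=red, 5=blue, 6=red. Every edge joins two different colors.

2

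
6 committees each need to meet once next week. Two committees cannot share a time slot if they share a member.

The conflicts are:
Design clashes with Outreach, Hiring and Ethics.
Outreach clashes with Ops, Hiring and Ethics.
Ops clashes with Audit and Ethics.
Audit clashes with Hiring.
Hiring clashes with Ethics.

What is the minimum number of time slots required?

4

Design, Outreach, Hiring, Ethics pairwise conflict, so at least 4 time slots are needed.
Using 4 time slots: Design=4, Outreach=1, Ops=3, Audit=1, Hiring=3, Ethics=2. Each listed conflict is separated.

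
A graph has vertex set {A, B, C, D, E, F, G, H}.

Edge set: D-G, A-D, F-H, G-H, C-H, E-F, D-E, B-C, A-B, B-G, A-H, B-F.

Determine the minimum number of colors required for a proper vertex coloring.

The cycle F-B-A-D-E-F has odd length 5, so it cannot be 2-colored; at least 3 colors are needed.
3 colors suffice: A=2, B=1, C=2, D=1, E=3, F=2, G=2, H=1. Every edge joins two different colors.

3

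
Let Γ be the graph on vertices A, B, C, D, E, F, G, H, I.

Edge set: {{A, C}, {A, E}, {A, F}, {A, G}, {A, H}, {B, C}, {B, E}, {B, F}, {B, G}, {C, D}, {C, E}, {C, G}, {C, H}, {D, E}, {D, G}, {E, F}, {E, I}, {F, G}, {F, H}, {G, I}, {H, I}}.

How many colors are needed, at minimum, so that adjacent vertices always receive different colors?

A, F, H form a triangle, so at least 3 colors are needed.
One proper 3-coloring: A=3, B=3, C=2, D=3, E=1, F=2, G=1, H=1, I=2. Each edge has distinct colors on its endpoints.

3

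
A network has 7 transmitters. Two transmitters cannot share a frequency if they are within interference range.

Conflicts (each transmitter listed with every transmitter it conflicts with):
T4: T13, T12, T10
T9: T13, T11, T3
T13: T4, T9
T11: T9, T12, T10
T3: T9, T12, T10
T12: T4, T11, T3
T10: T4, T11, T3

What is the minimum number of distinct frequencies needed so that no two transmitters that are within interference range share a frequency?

3

The cycle T13-T4-T12-T11-T9-T13 has odd length 5, so it cannot be 2-colored; at least 3 frequencies are needed.
3 frequencies suffice: T4=2, T9=1, T13=3, T11=2, T3=2, T12=1, T10=1. No two conflicting transmitters share a frequency.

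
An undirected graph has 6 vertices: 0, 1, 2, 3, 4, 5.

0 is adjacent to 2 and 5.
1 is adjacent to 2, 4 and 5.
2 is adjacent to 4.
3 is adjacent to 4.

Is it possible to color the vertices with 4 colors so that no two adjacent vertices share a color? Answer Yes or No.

Yes

The chromatic number is 3. 1, 2, 4 are mutually adjacent, so at least 3 colors are needed.
One proper 3-coloring: 0=blue, 1=green, 2=red, 3=red, 4=blue, 5=red.
Since 4 ≥ 3, a proper 4-coloring certainly exists.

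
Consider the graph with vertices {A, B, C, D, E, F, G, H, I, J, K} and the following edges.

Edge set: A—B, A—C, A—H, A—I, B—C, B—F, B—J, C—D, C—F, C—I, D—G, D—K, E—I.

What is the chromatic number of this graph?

3

A, C, I are mutually adjacent, so at least 3 colors are needed.
3 colors suffice: color 1 → {C, E, G, H, J, K}; color 2 → {A, D, F}; color 3 → {B, I}. Every edge joins two different colors.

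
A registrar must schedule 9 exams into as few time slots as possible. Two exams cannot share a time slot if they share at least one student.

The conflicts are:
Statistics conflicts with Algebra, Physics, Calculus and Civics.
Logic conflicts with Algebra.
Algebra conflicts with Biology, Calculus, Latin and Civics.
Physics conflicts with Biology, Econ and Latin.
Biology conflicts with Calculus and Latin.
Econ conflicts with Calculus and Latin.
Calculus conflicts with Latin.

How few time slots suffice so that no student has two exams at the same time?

Algebra, Biology, Calculus, Latin are mutually in conflict, so at least 4 time slots are needed.
A valid assignment using 4 time slots: Statistics=3, Logic=2, Algebra=1, Physics=1, Biology=4, Econ=4, Calculus=2, Latin=3, Civics=2. Every pair that conflicts lands in different time slots.

4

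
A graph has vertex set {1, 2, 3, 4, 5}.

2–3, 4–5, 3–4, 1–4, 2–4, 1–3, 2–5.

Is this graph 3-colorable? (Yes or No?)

The chromatic number is 3. 1, 3, 4 form a triangle, so at least 3 colors are needed.
One proper 3-coloring: 1=green, 2=green, 3=blue, 4=red, 5=blue.
That is already a proper 3-coloring.

Yes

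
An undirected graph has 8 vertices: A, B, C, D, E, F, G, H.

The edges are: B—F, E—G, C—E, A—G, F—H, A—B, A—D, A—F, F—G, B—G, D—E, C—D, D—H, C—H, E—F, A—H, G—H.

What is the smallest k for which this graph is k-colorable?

A, F, G, H are pairwise adjacent (a clique of size 4), so at least 4 colors are needed.
4 colors suffice: color 1 → {B, E, H}; color 2 → {A, C}; color 3 → {D, G}; color 4 → {F}. No two adjacent vertices share a color.

4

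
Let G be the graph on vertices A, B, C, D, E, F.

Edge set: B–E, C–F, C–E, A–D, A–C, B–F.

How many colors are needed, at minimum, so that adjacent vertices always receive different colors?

B and F are adjacent, so at least 2 colors are needed.
2 colors suffice: color red → {B, C, D}; color blue → {A, E, F}. No two adjacent vertices share a color.

2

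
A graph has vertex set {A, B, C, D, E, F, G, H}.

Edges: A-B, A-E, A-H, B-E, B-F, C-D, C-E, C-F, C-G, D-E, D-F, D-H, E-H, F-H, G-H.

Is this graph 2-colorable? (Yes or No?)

A, E, H are pairwise adjacent, so at least 3 colors are needed.
So 2 colors are not enough.

No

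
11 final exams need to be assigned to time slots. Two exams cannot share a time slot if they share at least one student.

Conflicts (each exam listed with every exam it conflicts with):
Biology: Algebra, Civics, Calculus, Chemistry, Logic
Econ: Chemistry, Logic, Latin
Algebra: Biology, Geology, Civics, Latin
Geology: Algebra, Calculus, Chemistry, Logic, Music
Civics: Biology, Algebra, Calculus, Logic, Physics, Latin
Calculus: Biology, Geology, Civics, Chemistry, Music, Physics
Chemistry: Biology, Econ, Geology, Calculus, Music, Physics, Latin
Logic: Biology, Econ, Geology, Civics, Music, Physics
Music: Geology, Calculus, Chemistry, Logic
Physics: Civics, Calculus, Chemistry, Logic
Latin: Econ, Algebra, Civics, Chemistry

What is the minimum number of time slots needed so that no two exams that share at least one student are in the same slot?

4

Geology, Calculus, Chemistry, Music all conflict with each other, so at least 4 time slots are needed.
4 time slots suffice: time slot 1 → {Algebra, Chemistry, Logic}; time slot 2 → {Calculus, Latin}; time slot 3 → {Econ, Geology, Civics}; time slot 4 → {Biology, Music, Physics}. Each listed conflict is separated.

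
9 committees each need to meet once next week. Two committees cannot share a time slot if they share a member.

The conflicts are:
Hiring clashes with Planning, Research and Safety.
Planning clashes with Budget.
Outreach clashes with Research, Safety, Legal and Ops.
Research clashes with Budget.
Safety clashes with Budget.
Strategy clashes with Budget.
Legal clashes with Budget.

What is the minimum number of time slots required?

2

Outreach and Safety conflict, so at least 2 time slots are needed.
2 time slots suffice: time slot 1 → {Hiring, Outreach, Budget}; time slot 2 → {Planning, Research, Safety, Strategy, Legal, Ops}. No two conflicting committees share a time slot.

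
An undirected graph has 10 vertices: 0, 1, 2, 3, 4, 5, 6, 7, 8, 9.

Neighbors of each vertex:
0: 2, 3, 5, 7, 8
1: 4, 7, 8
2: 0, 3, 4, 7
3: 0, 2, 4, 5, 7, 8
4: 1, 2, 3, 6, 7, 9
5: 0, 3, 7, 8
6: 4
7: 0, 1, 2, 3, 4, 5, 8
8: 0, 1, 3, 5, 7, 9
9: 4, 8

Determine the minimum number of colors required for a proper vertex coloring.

0, 3, 5, 7, 8 are mutually adjacent (a clique of size 5), so at least 5 colors are needed.
One proper 5-coloring: 0=yellow, 1=green, 2=purple, 3=green, 4=blue, 5=purple, 6=red, 7=red, 8=blue, 9=red. No two adjacent vertices share a color.

5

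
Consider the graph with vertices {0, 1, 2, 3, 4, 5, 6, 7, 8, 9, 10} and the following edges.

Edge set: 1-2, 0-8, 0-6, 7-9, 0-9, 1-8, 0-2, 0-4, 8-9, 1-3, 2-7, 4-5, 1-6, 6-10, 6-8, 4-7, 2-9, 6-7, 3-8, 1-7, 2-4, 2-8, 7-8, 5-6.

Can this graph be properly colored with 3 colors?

No

1, 6, 7, 8 are pairwise adjacent (a clique of size 4), so at least 4 colors are needed.
So 3 colors are not enough.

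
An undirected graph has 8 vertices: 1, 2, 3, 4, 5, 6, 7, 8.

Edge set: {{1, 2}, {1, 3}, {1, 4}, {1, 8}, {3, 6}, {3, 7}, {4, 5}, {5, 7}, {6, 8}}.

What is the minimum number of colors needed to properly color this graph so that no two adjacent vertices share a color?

3

The cycle 4-1-3-7-5-4 has odd length 5, so it cannot be 2-colored; at least 3 colors are needed.
3 colors suffice: 1=a, 2=b, 3=b, 4=c, 5=b, 6=a, 7=a, 8=b. Each edge has distinct colors on its endpoints.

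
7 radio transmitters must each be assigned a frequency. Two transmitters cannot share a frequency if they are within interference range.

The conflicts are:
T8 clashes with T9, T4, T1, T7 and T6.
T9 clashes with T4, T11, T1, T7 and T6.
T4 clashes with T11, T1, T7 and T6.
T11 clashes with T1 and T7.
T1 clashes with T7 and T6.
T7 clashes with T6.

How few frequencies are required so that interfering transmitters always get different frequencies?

T8, T9, T4, T1, T7, T6 are mutually in conflict, so at least 6 frequencies are needed.
6 frequencies suffice: T8=5, T9=2, T4=3, T11=5, T1=4, T7=1, T6=6. No two conflicting transmitters share a frequency.

6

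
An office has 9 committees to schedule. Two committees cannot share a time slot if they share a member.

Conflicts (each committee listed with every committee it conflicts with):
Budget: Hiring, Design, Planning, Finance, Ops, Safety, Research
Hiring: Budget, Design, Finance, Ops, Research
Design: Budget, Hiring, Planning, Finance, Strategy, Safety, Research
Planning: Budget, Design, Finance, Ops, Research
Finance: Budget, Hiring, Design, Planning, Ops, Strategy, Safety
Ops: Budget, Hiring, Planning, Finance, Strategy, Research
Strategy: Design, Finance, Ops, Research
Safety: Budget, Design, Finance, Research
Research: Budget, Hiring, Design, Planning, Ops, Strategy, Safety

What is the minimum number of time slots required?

Budget, Planning, Finance, Ops are mutually in conflict, so at least 4 time slots are needed.
Using 4 time slots: Budget=3, Hiring=4, Design=2, Planning=4, Finance=1, Ops=2, Strategy=3, Safety=4, Research=1. Each listed conflict is separated.

4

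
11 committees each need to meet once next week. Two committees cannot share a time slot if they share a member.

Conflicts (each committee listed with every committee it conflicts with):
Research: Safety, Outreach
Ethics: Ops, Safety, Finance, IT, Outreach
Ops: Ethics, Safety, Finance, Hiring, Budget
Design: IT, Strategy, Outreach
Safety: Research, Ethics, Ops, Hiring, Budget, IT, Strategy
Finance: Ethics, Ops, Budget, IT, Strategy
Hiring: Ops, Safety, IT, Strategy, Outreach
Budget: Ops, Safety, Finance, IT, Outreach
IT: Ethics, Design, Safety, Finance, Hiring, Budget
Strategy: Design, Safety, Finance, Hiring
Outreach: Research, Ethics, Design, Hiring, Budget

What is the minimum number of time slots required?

Ops, Finance, Budget all conflict with each other, so at least 3 time slots are needed.
3 time slots suffice: time slot 1 → {Safety, Finance, Outreach}; time slot 2 → {Research, Ops, IT, Strategy}; time slot 3 → {Ethics, Design, Hiring, Budget}. Every pair that conflicts lands in different time slots.

3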